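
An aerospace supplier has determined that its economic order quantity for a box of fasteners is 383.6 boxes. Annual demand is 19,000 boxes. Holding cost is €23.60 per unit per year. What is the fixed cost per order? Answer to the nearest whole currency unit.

Invert the EOQ relation Q*² = 2DS/H.
From Q* = √(2DS/H): S = Q*²H / (2D) = 383.6² × 23.6 / (2 × 19,000) = 91.3872.

S ≈ €91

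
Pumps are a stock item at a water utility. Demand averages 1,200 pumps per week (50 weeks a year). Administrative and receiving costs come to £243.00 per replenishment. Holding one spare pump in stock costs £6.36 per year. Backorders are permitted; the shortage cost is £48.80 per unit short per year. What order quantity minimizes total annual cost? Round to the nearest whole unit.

Q* ≈ 2,276 pumps

Annual demand D = 1,200 × 50 = 60,000.
With planned backorders, Q* = √(2DS/H) · √((H+B)/B).
√(2DS/H) = √(2 × 60,000 × 243 / 6.36) = 2141.239.
√((H+B)/B) = √((6.36+48.8)/48.8) = 1.0632.
Q* ≈ 2276.499.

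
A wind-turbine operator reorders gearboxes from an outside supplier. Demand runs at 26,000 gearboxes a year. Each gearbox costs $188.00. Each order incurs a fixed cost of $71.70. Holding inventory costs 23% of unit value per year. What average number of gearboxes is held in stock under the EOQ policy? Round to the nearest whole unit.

Holding cost H = 0.23 × $188.00 = $43.2400 per unit per year.
Q* = √(2DS/H) = √(2 × 26,000 × 71.7 / 43.24) ≈ 293.64.
Average inventory = Q*/2 ≈ 293.64 / 2 = 146.821.

Average inventory ≈ 147 gearboxes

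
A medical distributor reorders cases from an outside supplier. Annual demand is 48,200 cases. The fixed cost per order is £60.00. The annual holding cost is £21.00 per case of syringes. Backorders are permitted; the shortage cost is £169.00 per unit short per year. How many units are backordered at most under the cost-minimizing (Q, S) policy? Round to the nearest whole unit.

S* ≈ 62 cases

With planned backorders, Q* = √(2DS/H) · √((H+B)/B).
√(2DS/H) = √(2 × 48,200 × 60 / 21) = 524.813.
√((H+B)/B) = √((21+169)/169) = 1.0603.
Q* ≈ 556.465.
S* = Q* · H/(H+B) = 556.465 × 21/190 ≈ 61.504.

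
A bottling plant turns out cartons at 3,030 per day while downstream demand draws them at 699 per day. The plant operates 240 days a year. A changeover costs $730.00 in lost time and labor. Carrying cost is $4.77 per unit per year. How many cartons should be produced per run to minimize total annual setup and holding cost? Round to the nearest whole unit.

Annual demand D = 699 × 240 = 167,760.
Production build-up factor (1 − d/p) = 1 − 699/3,030 = 0.7693.
Q* = √(2DS / (H(1 − d/p))) = √(2 × 167,760 × 730 / (4.77 × 0.7693)).
= √(244,929,600 / 3.6696) ≈ 8169.804.

Q* ≈ 8,170 cartons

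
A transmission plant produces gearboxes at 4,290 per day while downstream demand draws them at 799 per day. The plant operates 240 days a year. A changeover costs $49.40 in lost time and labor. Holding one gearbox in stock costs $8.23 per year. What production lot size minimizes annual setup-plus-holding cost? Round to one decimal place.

Annual demand D = 799 × 240 = 191,760.
Production build-up factor (1 − d/p) = 1 − 799/4,290 = 0.8138.
Q* = √(2DS / (H(1 − d/p))) = √(2 × 191,760 × 49.4 / (8.23 × 0.8138)).
= √(18,945,888 / 6.6972) ≈ 1681.943.

Q* ≈ 1,681.9 gearboxes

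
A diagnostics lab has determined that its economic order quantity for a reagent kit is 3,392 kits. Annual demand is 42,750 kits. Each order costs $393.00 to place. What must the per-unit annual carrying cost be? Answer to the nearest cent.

Invert the EOQ relation Q*² = 2DS/H.
From Q* = √(2DS/H): H = 2DS / Q*² = 2 × 42,750 × 393 / 3,392² = 2.9204.

H ≈ $2.92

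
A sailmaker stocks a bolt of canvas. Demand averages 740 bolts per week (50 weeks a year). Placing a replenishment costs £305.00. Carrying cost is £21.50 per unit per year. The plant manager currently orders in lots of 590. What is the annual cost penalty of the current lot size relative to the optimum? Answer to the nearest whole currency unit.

Annual demand D = 740 × 50 = 37,000.
EOQ = √(2DS/H) = √(2 × 37,000 × 305 / 21.5) ≈ 1024.58.
Cost at Q* = (D/Q*)S + (Q*/2)H = √(2DSH) ≈ £22,028.50.
Cost at Q = 590: (37,000/590)×305 + (590/2)×21.5 = £19,127.12 + £6,342.50 = £25,469.62.
Excess = £25,469.62 − £22,028.50 = £3,441.11.

Extra cost ≈ £3,441 per year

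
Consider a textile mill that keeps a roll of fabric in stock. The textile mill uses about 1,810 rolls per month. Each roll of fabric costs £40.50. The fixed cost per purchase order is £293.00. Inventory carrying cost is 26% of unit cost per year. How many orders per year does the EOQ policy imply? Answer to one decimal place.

Annual demand D = 1,810 × 12 = 21,720.
Holding cost H = 0.26 × £40.50 = £10.5300 per unit per year.
The optimal lot size = √(2DS/H) = √(2 × 21,720 × 293 / 10.53) ≈ 1099.42.
Orders per year = D / Q* = 21,720 / 1099.42 ≈ 19.756.

N ≈ 19.8 orders per year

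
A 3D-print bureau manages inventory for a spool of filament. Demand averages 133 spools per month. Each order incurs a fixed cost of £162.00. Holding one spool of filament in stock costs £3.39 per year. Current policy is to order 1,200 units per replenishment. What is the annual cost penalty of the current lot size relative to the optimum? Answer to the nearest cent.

Extra cost ≈ £925.46 per year

Annual demand D = 133 × 12 = 1,596.
EOQ = √(2DS/H) = √(2 × 1,596 × 162 / 3.39) ≈ 390.56.
Cost at Q* = (D/Q*)S + (Q*/2)H = √(2DSH) ≈ £1,324.00.
Cost at Q = 1,200: (1,596/1,200)×162 + (1,200/2)×3.39 = £215.46 + £2,034.00 = £2,249.46.
Excess = £2,249.46 − £1,324.00 = £925.46.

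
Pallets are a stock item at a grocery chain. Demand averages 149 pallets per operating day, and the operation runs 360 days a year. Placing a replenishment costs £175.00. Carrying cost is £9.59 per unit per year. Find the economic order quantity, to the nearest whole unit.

Annual demand D = 149 × 360 = 53,640.
EOQ = √(2DS / H) = √(2 × 53,640 × 175 / 9.59).
= √(18,774,000 / 9.59) = √1,957,664.2336 ≈ 1399.166.

Q* ≈ 1,399 pallets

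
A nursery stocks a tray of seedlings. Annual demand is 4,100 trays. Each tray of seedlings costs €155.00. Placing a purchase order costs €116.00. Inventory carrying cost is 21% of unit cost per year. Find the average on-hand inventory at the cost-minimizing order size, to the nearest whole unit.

Average inventory ≈ 85 trays

Holding cost H = 0.21 × €155.00 = €32.5500 per unit per year.
The optimal lot size = √(2DS/H) = √(2 × 4,100 × 116 / 32.55) ≈ 170.95.
Average inventory = Q*/2 ≈ 170.95 / 2 = 85.473.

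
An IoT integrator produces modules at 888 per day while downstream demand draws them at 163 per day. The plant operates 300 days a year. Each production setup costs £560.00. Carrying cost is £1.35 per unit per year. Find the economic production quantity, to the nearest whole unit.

Q* ≈ 7,049 modules

Annual demand D = 163 × 300 = 48,900.
Production build-up factor (1 − d/p) = 1 − 163/888 = 0.8164.
Q* = √(2DS / (H(1 − d/p))) = √(2 × 48,900 × 560 / (1.35 × 0.8164)).
= √(54,768,000 / 1.1022) ≈ 7049.106.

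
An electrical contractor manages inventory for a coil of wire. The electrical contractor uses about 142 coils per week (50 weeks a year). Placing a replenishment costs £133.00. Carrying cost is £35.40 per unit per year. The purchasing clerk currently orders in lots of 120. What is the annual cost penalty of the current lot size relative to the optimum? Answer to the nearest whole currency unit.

Annual demand D = 142 × 50 = 7,100.
EOQ = √(2DS/H) = √(2 × 7,100 × 133 / 35.4) ≈ 230.98.
Cost at Q* = (D/Q*)S + (Q*/2)H = √(2DSH) ≈ £8,176.58.
Cost at Q = 120: (7,100/120)×133 + (120/2)×35.4 = £7,869.17 + £2,124.00 = £9,993.17.
Excess = £9,993.17 − £8,176.58 = £1,816.59.

Extra cost ≈ £1,817 per year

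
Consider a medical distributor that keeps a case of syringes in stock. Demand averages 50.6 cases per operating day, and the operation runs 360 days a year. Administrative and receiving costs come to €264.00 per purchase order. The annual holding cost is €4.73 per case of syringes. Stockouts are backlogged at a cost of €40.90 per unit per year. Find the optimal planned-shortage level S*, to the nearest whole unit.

S* ≈ 156 cases

Annual demand D = 50.6 × 360 = 18,216.
With planned backorders, Q* = √(2DS/H) · √((H+B)/B).
√(2DS/H) = √(2 × 18,216 × 264 / 4.73) = 1425.978.
√((H+B)/B) = √((4.73+40.9)/40.9) = 1.0562.
Q* ≈ 1506.179.
S* = Q* · H/(H+B) = 1506.179 × 4.73/45.63 ≈ 156.130.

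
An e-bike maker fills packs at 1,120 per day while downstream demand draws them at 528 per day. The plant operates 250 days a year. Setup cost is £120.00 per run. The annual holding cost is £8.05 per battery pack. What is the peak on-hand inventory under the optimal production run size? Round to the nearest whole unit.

I_max ≈ 1,442 packs

Annual demand D = 528 × 250 = 132,000.
Production build-up factor (1 − d/p) = 1 − 528/1,120 = 0.5286.
Q* = √(2DS / (H(1 − d/p))) = √(2 × 132,000 × 120 / (8.05 × 0.5286)).
= √(31,680,000 / 4.255) ≈ 2728.618.
Maximum inventory = Q*(1 − d/p) = 2728.618 × 0.5286 ≈ 1442.270.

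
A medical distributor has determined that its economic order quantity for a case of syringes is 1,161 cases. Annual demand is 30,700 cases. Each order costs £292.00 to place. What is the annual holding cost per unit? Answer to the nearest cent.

H ≈ £13.30

Invert the EOQ relation Q*² = 2DS/H.
From Q* = √(2DS/H): H = 2DS / Q*² = 2 × 30,700 × 292 / 1,161² = 13.3011.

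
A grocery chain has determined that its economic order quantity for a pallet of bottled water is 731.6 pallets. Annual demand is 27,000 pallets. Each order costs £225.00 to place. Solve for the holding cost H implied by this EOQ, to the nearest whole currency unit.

Invert the EOQ relation Q*² = 2DS/H.
From Q* = √(2DS/H): H = 2DS / Q*² = 2 × 27,000 × 225 / 731.6² = 22.7002.

H ≈ £23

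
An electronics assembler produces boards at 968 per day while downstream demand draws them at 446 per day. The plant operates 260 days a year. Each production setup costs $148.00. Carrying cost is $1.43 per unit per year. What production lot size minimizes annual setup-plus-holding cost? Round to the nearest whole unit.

Annual demand D = 446 × 260 = 115,960.
Production build-up factor (1 − d/p) = 1 − 446/968 = 0.5393.
Q* = √(2DS / (H(1 − d/p))) = √(2 × 115,960 × 148 / (1.43 × 0.5393)).
= √(34,324,160 / 0.7711) ≈ 6671.667.

Q* ≈ 6,672 boards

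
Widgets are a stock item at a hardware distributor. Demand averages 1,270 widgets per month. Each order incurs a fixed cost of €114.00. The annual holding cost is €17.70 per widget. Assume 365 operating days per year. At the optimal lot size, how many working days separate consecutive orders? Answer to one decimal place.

Annual demand D = 1,270 × 12 = 15,240.
EOQ = √(2DS/H) = √(2 × 15,240 × 114 / 17.7) ≈ 443.07.
Cycle time = Q*/D × 365 = 443.07 / 15,240 × 365 ≈ 10.612 days.

T ≈ 10.6 days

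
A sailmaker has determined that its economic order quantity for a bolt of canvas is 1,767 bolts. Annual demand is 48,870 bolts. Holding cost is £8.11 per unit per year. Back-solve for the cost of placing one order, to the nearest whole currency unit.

Squaring Q* = √(2DS/H) gives Q*² = 2DS/H.
From Q* = √(2DS/H): S = Q*²H / (2D) = 1,767² × 8.11 / (2 × 48,870) = 259.0727.

S ≈ £259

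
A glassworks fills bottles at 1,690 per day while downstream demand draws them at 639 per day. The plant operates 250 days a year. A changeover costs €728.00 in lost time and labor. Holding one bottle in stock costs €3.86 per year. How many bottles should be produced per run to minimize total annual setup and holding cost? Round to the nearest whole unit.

Q* ≈ 9,843 bottles

Annual demand D = 639 × 250 = 159,750.
Production build-up factor (1 − d/p) = 1 − 639/1,690 = 0.6219.
Q* = √(2DS / (H(1 − d/p))) = √(2 × 159,750 × 728 / (3.86 × 0.6219)).
= √(232,596,000 / 2.4005) ≈ 9843.498.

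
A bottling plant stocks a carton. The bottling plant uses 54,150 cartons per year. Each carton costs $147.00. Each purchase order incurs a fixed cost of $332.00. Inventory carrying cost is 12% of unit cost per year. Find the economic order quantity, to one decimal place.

Holding cost H = 0.12 × $147.00 = $17.6400 per unit per year.
EOQ = √(2DS / H) = √(2 × 54,150 × 332 / 17.64).
= √(35,955,600 / 17.64) = √2,038,299.3197 ≈ 1427.690.

Q* ≈ 1,427.7 cartons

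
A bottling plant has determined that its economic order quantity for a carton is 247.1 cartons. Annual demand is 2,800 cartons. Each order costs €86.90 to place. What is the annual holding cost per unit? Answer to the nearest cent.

H ≈ €7.97

Squaring Q* = √(2DS/H) gives Q*² = 2DS/H.
From Q* = √(2DS/H): H = 2DS / Q*² = 2 × 2,800 × 86.9 / 247.1² = 7.9701.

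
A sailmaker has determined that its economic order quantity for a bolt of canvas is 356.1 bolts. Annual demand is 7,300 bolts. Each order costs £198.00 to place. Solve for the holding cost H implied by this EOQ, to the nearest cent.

Squaring Q* = √(2DS/H) gives Q*² = 2DS/H.
From Q* = √(2DS/H): H = 2DS / Q*² = 2 × 7,300 × 198 / 356.1² = 22.7968.

H ≈ £22.80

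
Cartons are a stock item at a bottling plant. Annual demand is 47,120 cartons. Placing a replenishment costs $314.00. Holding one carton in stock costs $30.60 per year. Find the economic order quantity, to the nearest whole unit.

EOQ = √(2DS / H) = √(2 × 47,120 × 314 / 30.6).
= √(29,591,360 / 30.6) = √967,037.9085 ≈ 983.381.

Q* ≈ 983 cartons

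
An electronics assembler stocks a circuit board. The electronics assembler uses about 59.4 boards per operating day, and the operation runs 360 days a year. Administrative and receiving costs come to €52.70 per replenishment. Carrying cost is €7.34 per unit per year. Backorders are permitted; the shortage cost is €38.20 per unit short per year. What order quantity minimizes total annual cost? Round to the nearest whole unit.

Q* ≈ 605 boards

Annual demand D = 59.4 × 360 = 21,384.
With planned backorders, Q* = √(2DS/H) · √((H+B)/B).
√(2DS/H) = √(2 × 21,384 × 52.7 / 7.34) = 554.136.
√((H+B)/B) = √((7.34+38.2)/38.2) = 1.0919.
Q* ≈ 605.037.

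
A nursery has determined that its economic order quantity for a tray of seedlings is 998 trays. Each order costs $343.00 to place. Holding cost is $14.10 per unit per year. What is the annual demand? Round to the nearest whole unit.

D ≈ 20,472 trays per year

Squaring Q* = √(2DS/H) gives Q*² = 2DS/H.
From Q* = √(2DS/H): D = Q*²H / (2S) = 998² × 14.1 / (2 × 343) = 20471.802.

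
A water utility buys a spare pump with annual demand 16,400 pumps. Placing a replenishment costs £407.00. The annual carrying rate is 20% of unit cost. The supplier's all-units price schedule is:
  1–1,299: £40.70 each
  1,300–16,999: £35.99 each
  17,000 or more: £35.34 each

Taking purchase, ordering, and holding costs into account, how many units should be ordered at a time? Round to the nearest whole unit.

Q* ≈ 1,362 pumps

Holding cost per unit per year at price C is H = 0.20·C.
Evaluate total cost at each tier's feasible EOQ or, if the EOQ is below the tier, at the tier's minimum quantity.
EOQ at £40.70 = 1280.6 (feasible in tier 1): TC = 16,400×£40.70 + (16,400/1280.6)×407 + (1280.6/2)×0.20×£40.70 = £677,904.29.
EOQ at £35.99 = 1361.8 (feasible in tier 2): TC = 16,400×£35.99 + (16,400/1361.8)×407 + (1361.8/2)×0.20×£35.99 = £600,038.57.
EOQ at £35.34 = 1374.3 < 17000, so use break Q=17000: TC = 16,400×£35.34 + (16,400/17000.0)×407 + (17000.0/2)×0.20×£35.34 = £640,046.64.
Lowest total cost is £600,038.57 at Q = 1361.8.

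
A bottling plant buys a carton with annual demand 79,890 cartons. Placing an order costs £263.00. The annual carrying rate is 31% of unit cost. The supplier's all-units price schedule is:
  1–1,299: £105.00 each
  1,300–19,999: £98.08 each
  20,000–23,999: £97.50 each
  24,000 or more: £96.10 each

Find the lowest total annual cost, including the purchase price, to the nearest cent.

Holding cost per unit per year at price C is H = 0.31·C.
Candidates are each tier's EOQ (if it falls in that tier) and each price-break quantity.
EOQ at £105.00 = 1136.2 (feasible in tier 1): TC = 79,890×£105.00 + (79,890/1136.2)×263 + (1136.2/2)×0.31×£105.00 = £8,425,434.06.
EOQ at £98.08 = 1175.6 < 1300, so use break Q=1300: TC = 79,890×£98.08 + (79,890/1300.0)×263 + (1300.0/2)×0.31×£98.08 = £7,871,536.68.
EOQ at £97.50 = 1179.1 < 20000, so use break Q=20000: TC = 79,890×£97.50 + (79,890/20000.0)×263 + (20000.0/2)×0.31×£97.50 = £8,092,575.55.
EOQ at £96.10 = 1187.7 < 24000, so use break Q=24000: TC = 79,890×£96.10 + (79,890/24000.0)×263 + (24000.0/2)×0.31×£96.10 = £8,035,796.46.
Lowest total cost among the candidates is at Q = 1300.0.

TC* ≈ £7,871,536.68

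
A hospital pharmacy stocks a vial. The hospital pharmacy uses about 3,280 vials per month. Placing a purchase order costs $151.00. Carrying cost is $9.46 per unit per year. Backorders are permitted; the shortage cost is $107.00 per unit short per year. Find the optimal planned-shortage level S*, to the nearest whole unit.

Annual demand D = 3,280 × 12 = 39,360.
With planned backorders, Q* = √(2DS/H) · √((H+B)/B).
√(2DS/H) = √(2 × 39,360 × 151 / 9.46) = 1120.948.
√((H+B)/B) = √((9.46+107)/107) = 1.0433.
Q* ≈ 1169.451.
S* = Q* · H/(H+B) = 1169.451 × 9.46/116.46 ≈ 94.994.

S* ≈ 95 vials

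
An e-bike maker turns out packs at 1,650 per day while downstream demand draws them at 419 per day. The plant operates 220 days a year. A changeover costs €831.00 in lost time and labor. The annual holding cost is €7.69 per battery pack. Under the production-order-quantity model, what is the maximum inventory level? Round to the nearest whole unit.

Annual demand D = 419 × 220 = 92,180.
Production build-up factor (1 − d/p) = 1 − 419/1,650 = 0.7461.
Q* = √(2DS / (H(1 − d/p))) = √(2 × 92,180 × 831 / (7.69 × 0.7461)).
= √(153,203,160 / 5.7372) ≈ 5167.538.
Maximum inventory = Q*(1 − d/p) = 5167.538 × 0.7461 ≈ 3855.296.

I_max ≈ 3,855 packs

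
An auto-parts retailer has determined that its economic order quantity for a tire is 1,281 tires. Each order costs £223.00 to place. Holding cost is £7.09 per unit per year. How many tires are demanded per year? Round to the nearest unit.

D ≈ 26,086 tires per year

Squaring Q* = √(2DS/H) gives Q*² = 2DS/H.
From Q* = √(2DS/H): D = Q*²H / (2S) = 1,281² × 7.09 / (2 × 223) = 26086.129.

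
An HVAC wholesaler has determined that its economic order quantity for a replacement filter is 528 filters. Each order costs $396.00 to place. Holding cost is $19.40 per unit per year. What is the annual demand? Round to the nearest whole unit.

The basic EOQ model gives Q* = √(2DS/H); rearrange for the unknown.
From Q* = √(2DS/H): D = Q*²H / (2S) = 528² × 19.4 / (2 × 396) = 6828.800.

D ≈ 6,829 filters per year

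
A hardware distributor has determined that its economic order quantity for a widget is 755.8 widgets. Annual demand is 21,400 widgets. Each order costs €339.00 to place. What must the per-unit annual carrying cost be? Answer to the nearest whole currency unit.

H ≈ €25

Squaring Q* = √(2DS/H) gives Q*² = 2DS/H.
From Q* = √(2DS/H): H = 2DS / Q*² = 2 × 21,400 × 339 / 755.8² = 25.3998.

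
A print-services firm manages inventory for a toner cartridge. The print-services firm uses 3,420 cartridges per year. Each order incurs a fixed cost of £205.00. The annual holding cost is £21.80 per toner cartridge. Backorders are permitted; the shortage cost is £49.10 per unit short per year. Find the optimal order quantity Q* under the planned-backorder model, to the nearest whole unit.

With planned backorders, Q* = √(2DS/H) · √((H+B)/B).
√(2DS/H) = √(2 × 3,420 × 205 / 21.8) = 253.616.
√((H+B)/B) = √((21.8+49.1)/49.1) = 1.2017.
Q* ≈ 304.761.

Q* ≈ 305 cartridges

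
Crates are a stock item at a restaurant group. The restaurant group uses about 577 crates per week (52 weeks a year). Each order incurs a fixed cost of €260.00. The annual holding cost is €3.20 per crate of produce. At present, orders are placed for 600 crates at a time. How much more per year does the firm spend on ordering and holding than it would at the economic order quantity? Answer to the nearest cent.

Extra cost ≈ €6,895.85 per year

Annual demand D = 577 × 52 = 30,004.
EOQ = √(2DS/H) = √(2 × 30,004 × 260 / 3.2) ≈ 2208.09.
Cost at Q* = (D/Q*)S + (Q*/2)H = √(2DSH) ≈ €7,065.88.
Cost at Q = 600: (30,004/600)×260 + (600/2)×3.2 = €13,001.73 + €960.00 = €13,961.73.
Excess = €13,961.73 − €7,065.88 = €6,895.85.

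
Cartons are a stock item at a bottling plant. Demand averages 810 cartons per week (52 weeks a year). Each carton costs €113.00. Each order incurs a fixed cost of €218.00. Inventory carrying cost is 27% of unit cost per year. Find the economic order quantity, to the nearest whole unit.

Q* ≈ 776 cartons

Annual demand D = 810 × 52 = 42,120.
Holding cost H = 0.27 × €113.00 = €30.5100 per unit per year.
EOQ = √(2DS / H) = √(2 × 42,120 × 218 / 30.51).
= √(18,364,320 / 30.51) = √601,911.5044 ≈ 775.830.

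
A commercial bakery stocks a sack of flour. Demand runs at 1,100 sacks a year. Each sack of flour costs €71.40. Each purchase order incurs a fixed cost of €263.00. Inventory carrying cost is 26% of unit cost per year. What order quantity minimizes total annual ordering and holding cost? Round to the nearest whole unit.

Q* ≈ 177 sacks

Holding cost H = 0.26 × €71.40 = €18.5640 per unit per year.
EOQ = √(2DS / H) = √(2 × 1,100 × 263 / 18.564).
= √(578,600 / 18.564) = √31,167.8518 ≈ 176.544.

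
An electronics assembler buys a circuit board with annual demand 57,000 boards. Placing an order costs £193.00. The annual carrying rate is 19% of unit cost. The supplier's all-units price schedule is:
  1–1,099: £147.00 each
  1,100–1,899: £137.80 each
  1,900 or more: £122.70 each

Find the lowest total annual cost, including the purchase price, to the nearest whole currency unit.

Holding cost per unit per year at price C is H = 0.19·C.
Evaluate total cost at each tier's feasible EOQ or, if the EOQ is below the tier, at the tier's minimum quantity.
EOQ at £147.00 = 887.6 (feasible in tier 1): TC = 57,000×£147.00 + (57,000/887.6)×193 + (887.6/2)×0.19×£147.00 = £8,403,789.43.
EOQ at £137.80 = 916.7 < 1100, so use break Q=1100: TC = 57,000×£137.80 + (57,000/1100.0)×193 + (1100.0/2)×0.19×£137.80 = £7,879,001.01.
EOQ at £122.70 = 971.5 < 1900, so use break Q=1900: TC = 57,000×£122.70 + (57,000/1900.0)×193 + (1900.0/2)×0.19×£122.70 = £7,021,837.35.
Lowest total cost among the candidates is at Q = 1900.0.

TC* ≈ £7,021,837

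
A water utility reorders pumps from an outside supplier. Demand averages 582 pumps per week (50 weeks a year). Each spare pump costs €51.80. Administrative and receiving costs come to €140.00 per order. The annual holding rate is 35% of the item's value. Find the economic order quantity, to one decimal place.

Q* ≈ 670.4 pumps

Annual demand D = 582 × 50 = 29,100.
Holding cost H = 0.35 × €51.80 = €18.1300 per unit per year.
EOQ = √(2DS / H) = √(2 × 29,100 × 140 / 18.13).
= √(8,148,000 / 18.13) = √449,420.8494 ≈ 670.389.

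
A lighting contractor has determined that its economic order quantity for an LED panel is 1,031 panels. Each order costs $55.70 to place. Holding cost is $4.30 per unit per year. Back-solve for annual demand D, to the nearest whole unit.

Invert the EOQ relation Q*² = 2DS/H.
From Q* = √(2DS/H): D = Q*²H / (2S) = 1,031² × 4.3 / (2 × 55.7) = 41029.913.

D ≈ 41,030 panels per year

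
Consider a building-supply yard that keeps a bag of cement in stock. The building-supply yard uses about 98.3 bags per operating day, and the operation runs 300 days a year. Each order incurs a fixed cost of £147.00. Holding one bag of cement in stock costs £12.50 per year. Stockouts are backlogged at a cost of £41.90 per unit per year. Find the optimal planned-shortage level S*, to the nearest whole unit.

Annual demand D = 98.3 × 300 = 29,490.
With planned backorders, Q* = √(2DS/H) · √((H+B)/B).
√(2DS/H) = √(2 × 29,490 × 147 / 12.5) = 832.829.
√((H+B)/B) = √((12.5+41.9)/41.9) = 1.1394.
Q* ≈ 948.961.
S* = Q* · H/(H+B) = 948.961 × 12.5/54.4 ≈ 218.052.

S* ≈ 218 bags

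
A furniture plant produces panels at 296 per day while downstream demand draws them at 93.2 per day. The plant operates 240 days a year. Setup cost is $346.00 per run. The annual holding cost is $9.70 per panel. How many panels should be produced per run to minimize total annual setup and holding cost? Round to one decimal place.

Q* ≈ 1,526.1 panels

Annual demand D = 93.2 × 240 = 22,368.
Production build-up factor (1 − d/p) = 1 − 93.2/296 = 0.6851.
Q* = √(2DS / (H(1 − d/p))) = √(2 × 22,368 × 346 / (9.7 × 0.6851)).
= √(15,478,656 / 6.6458) ≈ 1526.134.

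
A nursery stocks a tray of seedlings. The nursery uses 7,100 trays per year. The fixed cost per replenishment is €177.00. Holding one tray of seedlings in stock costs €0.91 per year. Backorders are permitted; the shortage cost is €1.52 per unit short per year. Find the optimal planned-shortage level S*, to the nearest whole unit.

With planned backorders, Q* = √(2DS/H) · √((H+B)/B).
√(2DS/H) = √(2 × 7,100 × 177 / 0.91) = 1661.920.
√((H+B)/B) = √((0.91+1.52)/1.52) = 1.2644.
Q* ≈ 2101.316.
S* = Q* · H/(H+B) = 2101.316 × 0.91/2.43 ≈ 786.913.

S* ≈ 787 trays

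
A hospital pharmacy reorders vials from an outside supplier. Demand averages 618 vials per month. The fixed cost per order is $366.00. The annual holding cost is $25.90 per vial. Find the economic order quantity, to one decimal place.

Annual demand D = 618 × 12 = 7,416.
EOQ = √(2DS / H) = √(2 × 7,416 × 366 / 25.9).
= √(5,428,512 / 25.9) = √209,595.0579 ≈ 457.816.

Q* ≈ 457.8 vials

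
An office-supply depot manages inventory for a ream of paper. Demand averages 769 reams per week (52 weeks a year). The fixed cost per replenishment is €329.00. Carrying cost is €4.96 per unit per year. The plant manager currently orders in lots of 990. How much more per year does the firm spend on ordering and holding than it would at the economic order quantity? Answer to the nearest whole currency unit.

Extra cost ≈ €4,320 per year

Annual demand D = 769 × 52 = 39,988.
EOQ = √(2DS/H) = √(2 × 39,988 × 329 / 4.96) ≈ 2303.23.
Cost at Q* = (D/Q*)S + (Q*/2)H = √(2DSH) ≈ €11,424.01.
Cost at Q = 990: (39,988/990)×329 + (990/2)×4.96 = €13,288.94 + €2,455.20 = €15,744.14.
Excess = €15,744.14 − €11,424.01 = €4,320.13.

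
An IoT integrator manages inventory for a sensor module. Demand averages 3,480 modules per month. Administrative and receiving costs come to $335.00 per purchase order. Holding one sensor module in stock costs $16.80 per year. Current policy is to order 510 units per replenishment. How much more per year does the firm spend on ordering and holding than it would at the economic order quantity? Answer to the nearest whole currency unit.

Extra cost ≈ $10,034 per year

Annual demand D = 3,480 × 12 = 41,760.
EOQ = √(2DS/H) = √(2 × 41,760 × 335 / 16.8) ≈ 1290.51.
Cost at Q* = (D/Q*)S + (Q*/2)H = √(2DSH) ≈ $21,680.65.
Cost at Q = 510: (41,760/510)×335 + (510/2)×16.8 = $27,430.59 + $4,284.00 = $31,714.59.
Excess = $31,714.59 − $21,680.65 = $10,033.94.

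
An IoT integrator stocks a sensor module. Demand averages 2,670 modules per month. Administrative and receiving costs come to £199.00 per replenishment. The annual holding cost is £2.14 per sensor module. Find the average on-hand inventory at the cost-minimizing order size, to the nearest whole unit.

Average inventory ≈ 1,221 modules

Annual demand D = 2,670 × 12 = 32,040.
The optimal lot size = √(2DS/H) = √(2 × 32,040 × 199 / 2.14) ≈ 2441.07.
Average inventory = Q*/2 ≈ 2441.07 / 2 = 1220.537.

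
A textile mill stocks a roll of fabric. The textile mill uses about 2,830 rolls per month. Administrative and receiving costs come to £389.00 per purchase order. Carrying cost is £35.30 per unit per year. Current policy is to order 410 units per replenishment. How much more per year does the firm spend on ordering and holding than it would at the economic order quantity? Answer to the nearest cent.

Annual demand D = 2,830 × 12 = 33,960.
EOQ = √(2DS/H) = √(2 × 33,960 × 389 / 35.3) ≈ 865.14.
Cost at Q* = (D/Q*)S + (Q*/2)H = √(2DSH) ≈ £30,539.43.
Cost at Q = 410: (33,960/410)×389 + (410/2)×35.3 = £32,220.59 + £7,236.50 = £39,457.09.
Excess = £39,457.09 − £30,539.43 = £8,917.65.

Extra cost ≈ £8,917.65 per year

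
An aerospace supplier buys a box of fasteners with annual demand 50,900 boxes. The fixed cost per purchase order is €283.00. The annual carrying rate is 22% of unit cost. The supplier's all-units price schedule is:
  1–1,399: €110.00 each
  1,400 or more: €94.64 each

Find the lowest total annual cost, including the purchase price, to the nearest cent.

Holding cost per unit per year at price C is H = 0.22·C.
Candidates are each tier's EOQ (if it falls in that tier) and each price-break quantity.
EOQ at €110.00 = 1091.1 (feasible in tier 1): TC = 50,900×€110.00 + (50,900/1091.1)×283 + (1091.1/2)×0.22×€110.00 = €5,625,404.31.
EOQ at €94.64 = 1176.3 < 1400, so use break Q=1400: TC = 50,900×€94.64 + (50,900/1400.0)×283 + (1400.0/2)×0.22×€94.64 = €4,842,039.63.
Lowest total cost among the candidates is at Q = 1400.0.

TC* ≈ €4,842,039.63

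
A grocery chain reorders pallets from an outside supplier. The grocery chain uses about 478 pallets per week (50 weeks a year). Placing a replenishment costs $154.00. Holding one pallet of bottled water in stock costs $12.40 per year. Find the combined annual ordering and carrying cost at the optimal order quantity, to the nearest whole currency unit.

TC* ≈ $9,554

Annual demand D = 478 × 50 = 23,900.
The optimal lot size = √(2DS/H) = √(2 × 23,900 × 154 / 12.4) ≈ 770.48.
At the optimum the two cost components are equal, so total cost = 2·(Q*/2)H = Q*·H.
Minimum total = √(2DSH) = √(2 × 23,900 × 154 × 12.4) ≈ 9553.998.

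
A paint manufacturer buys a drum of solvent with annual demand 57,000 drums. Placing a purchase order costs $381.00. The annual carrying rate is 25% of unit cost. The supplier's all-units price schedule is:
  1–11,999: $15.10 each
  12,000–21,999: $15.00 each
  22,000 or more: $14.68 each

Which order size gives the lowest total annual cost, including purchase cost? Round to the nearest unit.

Q* ≈ 3,392 drums

Holding cost per unit per year at price C is H = 0.25·C.
For each price level, check whether its EOQ is feasible; otherwise the best quantity at that price is the breakpoint.
EOQ at $15.10 = 3392.0 (feasible in tier 1): TC = 57,000×$15.10 + (57,000/3392.0)×381 + (3392.0/2)×0.25×$15.10 = $873,504.82.
EOQ at $15.00 = 3403.3 < 12000, so use break Q=12000: TC = 57,000×$15.00 + (57,000/12000.0)×381 + (12000.0/2)×0.25×$15.00 = $879,309.75.
EOQ at $14.68 = 3440.2 < 22000, so use break Q=22000: TC = 57,000×$14.68 + (57,000/22000.0)×381 + (22000.0/2)×0.25×$14.68 = $878,117.14.
Lowest total cost is $873,504.82 at Q = 3392.0.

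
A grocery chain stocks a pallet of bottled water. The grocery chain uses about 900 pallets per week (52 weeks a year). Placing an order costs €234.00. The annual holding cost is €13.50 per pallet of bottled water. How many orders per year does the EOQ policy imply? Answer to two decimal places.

N ≈ 36.74 orders per year

Annual demand D = 900 × 52 = 46,800.
EOQ = √(2DS/H) = √(2 × 46,800 × 234 / 13.5) ≈ 1273.73.
Orders per year = D / Q* = 46,800 / 1273.73 ≈ 36.742.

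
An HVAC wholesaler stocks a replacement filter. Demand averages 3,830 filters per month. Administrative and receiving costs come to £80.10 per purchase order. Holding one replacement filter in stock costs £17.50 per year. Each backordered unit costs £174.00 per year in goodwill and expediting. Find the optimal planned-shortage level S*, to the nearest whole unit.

S* ≈ 62 filters

Annual demand D = 3,830 × 12 = 45,960.
With planned backorders, Q* = √(2DS/H) · √((H+B)/B).
√(2DS/H) = √(2 × 45,960 × 80.1 / 17.5) = 648.638.
√((H+B)/B) = √((17.5+174)/174) = 1.0491.
Q* ≈ 680.475.
S* = Q* · H/(H+B) = 680.475 × 17.5/191.5 ≈ 62.184.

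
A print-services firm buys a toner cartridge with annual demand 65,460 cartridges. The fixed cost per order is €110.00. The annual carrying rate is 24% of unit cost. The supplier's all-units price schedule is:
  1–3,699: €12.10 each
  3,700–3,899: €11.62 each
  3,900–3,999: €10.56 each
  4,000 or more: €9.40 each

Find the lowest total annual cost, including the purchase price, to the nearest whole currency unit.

TC* ≈ €621,636

Holding cost per unit per year at price C is H = 0.24·C.
For each price level, check whether its EOQ is feasible; otherwise the best quantity at that price is the breakpoint.
EOQ at €12.10 = 2226.9 (feasible in tier 1): TC = 65,460×€12.10 + (65,460/2226.9)×110 + (2226.9/2)×0.24×€12.10 = €798,532.92.
EOQ at €11.62 = 2272.4 < 3700, so use break Q=3700: TC = 65,460×€11.62 + (65,460/3700.0)×110 + (3700.0/2)×0.24×€11.62 = €767,750.59.
EOQ at €10.56 = 2383.8 < 3900, so use break Q=3900: TC = 65,460×€10.56 + (65,460/3900.0)×110 + (3900.0/2)×0.24×€10.56 = €698,045.99.
EOQ at €9.40 = 2526.6 < 4000, so use break Q=4000: TC = 65,460×€9.40 + (65,460/4000.0)×110 + (4000.0/2)×0.24×€9.40 = €621,636.15.
Lowest total cost among the candidates is at Q = 4000.0.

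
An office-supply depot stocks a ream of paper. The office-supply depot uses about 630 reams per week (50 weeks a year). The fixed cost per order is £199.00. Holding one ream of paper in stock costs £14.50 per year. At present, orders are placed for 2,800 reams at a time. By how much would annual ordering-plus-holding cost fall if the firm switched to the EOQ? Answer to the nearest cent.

Annual demand D = 630 × 50 = 31,500.
EOQ = √(2DS/H) = √(2 × 31,500 × 199 / 14.5) ≈ 929.85.
Cost at Q* = (D/Q*)S + (Q*/2)H = √(2DSH) ≈ £13,482.82.
Cost at Q = 2,800: (31,500/2,800)×199 + (2,800/2)×14.5 = £2,238.75 + £20,300.00 = £22,538.75.
Excess = £22,538.75 − £13,482.82 = £9,055.93.

Extra cost ≈ £9,055.93 per year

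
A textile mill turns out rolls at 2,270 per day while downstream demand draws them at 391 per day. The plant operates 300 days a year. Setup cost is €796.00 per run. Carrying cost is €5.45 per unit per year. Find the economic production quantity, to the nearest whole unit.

Annual demand D = 391 × 300 = 117,300.
Production build-up factor (1 − d/p) = 1 − 391/2,270 = 0.8278.
Q* = √(2DS / (H(1 − d/p))) = √(2 × 117,300 × 796 / (5.45 × 0.8278)).
= √(186,741,600 / 4.5113) ≈ 6433.863.

Q* ≈ 6,434 rolls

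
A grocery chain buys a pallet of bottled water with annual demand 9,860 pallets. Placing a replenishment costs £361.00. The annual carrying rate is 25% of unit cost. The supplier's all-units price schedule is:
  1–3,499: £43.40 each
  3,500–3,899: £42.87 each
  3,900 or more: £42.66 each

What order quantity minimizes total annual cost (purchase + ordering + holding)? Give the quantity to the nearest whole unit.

Q* ≈ 810 pallets

Holding cost per unit per year at price C is H = 0.25·C.
Evaluate total cost at each tier's feasible EOQ or, if the EOQ is below the tier, at the tier's minimum quantity.
EOQ at £43.40 = 810.0 (feasible in tier 1): TC = 9,860×£43.40 + (9,860/810.0)×361 + (810.0/2)×0.25×£43.40 = £436,712.65.
EOQ at £42.87 = 815.0 < 3500, so use break Q=3500: TC = 9,860×£42.87 + (9,860/3500.0)×361 + (3500.0/2)×0.25×£42.87 = £442,470.81.
EOQ at £42.66 = 817.0 < 3900, so use break Q=3900: TC = 9,860×£42.66 + (9,860/3900.0)×361 + (3900.0/2)×0.25×£42.66 = £442,337.03.
Lowest total cost is £436,712.65 at Q = 810.0.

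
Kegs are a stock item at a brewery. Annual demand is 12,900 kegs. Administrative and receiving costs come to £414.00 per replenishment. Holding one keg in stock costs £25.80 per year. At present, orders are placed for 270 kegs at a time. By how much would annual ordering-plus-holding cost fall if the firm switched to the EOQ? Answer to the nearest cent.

EOQ = √(2DS/H) = √(2 × 12,900 × 414 / 25.8) ≈ 643.43.
Cost at Q* = (D/Q*)S + (Q*/2)H = √(2DSH) ≈ £16,600.45.
Cost at Q = 270: (12,900/270)×414 + (270/2)×25.8 = £19,780.00 + £3,483.00 = £23,263.00.
Excess = £23,263.00 − £16,600.45 = £6,662.55.

Extra cost ≈ £6,662.55 per year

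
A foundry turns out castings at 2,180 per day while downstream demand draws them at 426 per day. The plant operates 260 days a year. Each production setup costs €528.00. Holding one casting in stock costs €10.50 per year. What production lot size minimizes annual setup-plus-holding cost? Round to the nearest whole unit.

Annual demand D = 426 × 260 = 110,760.
Production build-up factor (1 − d/p) = 1 − 426/2,180 = 0.8046.
Q* = √(2DS / (H(1 − d/p))) = √(2 × 110,760 × 528 / (10.5 × 0.8046)).
= √(116,962,560 / 8.4482) ≈ 3720.851.

Q* ≈ 3,721 castings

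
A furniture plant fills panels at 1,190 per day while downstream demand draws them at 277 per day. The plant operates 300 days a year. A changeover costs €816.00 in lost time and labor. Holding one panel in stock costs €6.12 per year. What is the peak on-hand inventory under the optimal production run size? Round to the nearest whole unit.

Annual demand D = 277 × 300 = 83,100.
Production build-up factor (1 − d/p) = 1 − 277/1,190 = 0.7672.
Q* = √(2DS / (H(1 − d/p))) = √(2 × 83,100 × 816 / (6.12 × 0.7672)).
= √(135,619,200 / 4.6954) ≈ 5374.313.
Maximum inventory = Q*(1 − d/p) = 5374.313 × 0.7672 ≈ 4123.318.

I_max ≈ 4,123 panels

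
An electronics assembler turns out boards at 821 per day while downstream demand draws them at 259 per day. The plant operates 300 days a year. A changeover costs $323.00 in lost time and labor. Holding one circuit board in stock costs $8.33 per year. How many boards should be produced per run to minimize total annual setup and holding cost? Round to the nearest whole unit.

Annual demand D = 259 × 300 = 77,700.
Production build-up factor (1 − d/p) = 1 − 259/821 = 0.6845.
Q* = √(2DS / (H(1 − d/p))) = √(2 × 77,700 × 323 / (8.33 × 0.6845)).
= √(50,194,200 / 5.7021) ≈ 2966.933.

Q* ≈ 2,967 boards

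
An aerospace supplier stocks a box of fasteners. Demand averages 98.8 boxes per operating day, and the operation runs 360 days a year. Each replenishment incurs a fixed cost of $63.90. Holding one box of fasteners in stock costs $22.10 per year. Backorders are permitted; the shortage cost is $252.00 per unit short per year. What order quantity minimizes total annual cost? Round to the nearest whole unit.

Q* ≈ 473 boxes

Annual demand D = 98.8 × 360 = 35,568.
With planned backorders, Q* = √(2DS/H) · √((H+B)/B).
√(2DS/H) = √(2 × 35,568 × 63.9 / 22.1) = 453.523.
√((H+B)/B) = √((22.1+252)/252) = 1.0429.
Q* ≈ 472.991.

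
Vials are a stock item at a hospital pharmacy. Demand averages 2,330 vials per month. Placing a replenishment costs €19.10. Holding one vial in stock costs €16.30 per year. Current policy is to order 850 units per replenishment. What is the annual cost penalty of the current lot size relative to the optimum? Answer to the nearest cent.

Extra cost ≈ €3,383.30 per year

Annual demand D = 2,330 × 12 = 27,960.
EOQ = √(2DS/H) = √(2 × 27,960 × 19.1 / 16.3) ≈ 255.98.
Cost at Q* = (D/Q*)S + (Q*/2)H = √(2DSH) ≈ €4,172.48.
Cost at Q = 850: (27,960/850)×19.1 + (850/2)×16.3 = €628.28 + €6,927.50 = €7,555.78.
Excess = €7,555.78 − €4,172.48 = €3,383.30.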